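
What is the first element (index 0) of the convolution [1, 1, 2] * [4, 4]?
Use y[k] = Σ_i a[i]·b[k-i] at k=0. y[0] = 1×4 = 4

4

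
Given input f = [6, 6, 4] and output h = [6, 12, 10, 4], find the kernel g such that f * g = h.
Output length 4 = len(f) + len(g) - 1 ⇒ len(g) = 2. Solve g forward using g[k] = (h[k] - Σ_{i≥1} f[i]·g[k-i]) / f[0]: g[0] = h[0] / f[0] = 6 / 6 = 1; g[1] = (h[1] - 6×1) / f[0] = (12 - 6×1) / 6 = 1. So g = [1, 1]. Forward-check [6, 6, 4] * [1, 1]: h[0] = 6×1 = 6; h[1] = 6×1 + 6×1 = 12; h[2] = 6×1 + 4×1 = 10; h[3] = 4×1 = 4 → [6, 12, 10, 4] ✓

[1, 1]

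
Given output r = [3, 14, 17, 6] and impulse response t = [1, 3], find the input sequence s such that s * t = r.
Deconvolve r=[3, 14, 17, 6] by t=[1, 3]. Since t[0]=1, solve forward: s[0] = r[0] / 1 = 3; s[1] = (r[1] - 3×3) / 1 = 5; s[2] = (r[2] - 5×3) / 1 = 2. So s = [3, 5, 2]. Check by forward convolution: r[0] = 3×1 = 3; r[1] = 3×3 + 5×1 = 14; r[2] = 5×3 + 2×1 = 17; r[3] = 2×3 = 6

[3, 5, 2]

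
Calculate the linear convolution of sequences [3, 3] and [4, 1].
y[0] = 3×4 = 12; y[1] = 3×1 + 3×4 = 15; y[2] = 3×1 = 3

[12, 15, 3]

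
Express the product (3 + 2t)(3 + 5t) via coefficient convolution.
Ascending coefficients: a = [3, 2], b = [3, 5]. c[0] = 3×3 = 9; c[1] = 3×5 + 2×3 = 21; c[2] = 2×5 = 10. Result coefficients: [9, 21, 10] → 9 + 21t + 10t^2

9 + 21t + 10t^2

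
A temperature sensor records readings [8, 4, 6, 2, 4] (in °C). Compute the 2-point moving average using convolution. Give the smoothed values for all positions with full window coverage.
2-point moving average kernel = [1, 1]. Apply in 'valid' mode (full window coverage): avg[0] = (8 + 4) / 2 = 6.0; avg[1] = (4 + 6) / 2 = 5.0; avg[2] = (6 + 2) / 2 = 4.0; avg[3] = (2 + 4) / 2 = 3.0. Smoothed values: [6.0, 5.0, 4.0, 3.0]

[6.0, 5.0, 4.0, 3.0]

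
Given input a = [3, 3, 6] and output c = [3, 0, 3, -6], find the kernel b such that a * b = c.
Output length 4 = len(a) + len(b) - 1 ⇒ len(b) = 2. Solve b forward using b[k] = (c[k] - Σ_{i≥1} a[i]·b[k-i]) / a[0]: b[0] = c[0] / a[0] = 3 / 3 = 1; b[1] = (c[1] - 3×1) / a[0] = (0 - 3×1) / 3 = -1. So b = [1, -1]. Forward-check [3, 3, 6] * [1, -1]: c[0] = 3×1 = 3; c[1] = 3×-1 + 3×1 = 0; c[2] = 3×-1 + 6×1 = 3; c[3] = 6×-1 = -6 → [3, 0, 3, -6] ✓

[1, -1]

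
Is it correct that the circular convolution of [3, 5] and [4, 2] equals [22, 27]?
Recompute circular convolution of [3, 5] and [4, 2]: y[0] = 3×4 + 5×2 = 22; y[1] = 3×2 + 5×4 = 26 → [22, 26]. Compare to given [22, 27]: they differ at index 1: given 27, correct 26, so answer: No

No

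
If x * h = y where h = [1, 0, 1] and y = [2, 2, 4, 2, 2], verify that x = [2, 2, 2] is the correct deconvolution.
Forward-compute [2, 2, 2] * [1, 0, 1]: y[0] = 2×1 = 2; y[1] = 2×0 + 2×1 = 2; y[2] = 2×1 + 2×0 + 2×1 = 4; y[3] = 2×1 + 2×0 = 2; y[4] = 2×1 = 2 → [2, 2, 4, 2, 2]. Matches given y = [2, 2, 4, 2, 2], so verified.

Verified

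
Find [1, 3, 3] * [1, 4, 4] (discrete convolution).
y[0] = 1×1 = 1; y[1] = 1×4 + 3×1 = 7; y[2] = 1×4 + 3×4 + 3×1 = 19; y[3] = 3×4 + 3×4 = 24; y[4] = 3×4 = 12

[1, 7, 19, 24, 12]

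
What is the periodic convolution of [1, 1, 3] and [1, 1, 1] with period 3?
Use y[k] = Σ_j u[j]·v[(k-j) mod 3]. y[0] = 1×1 + 1×1 + 3×1 = 5; y[1] = 1×1 + 1×1 + 3×1 = 5; y[2] = 1×1 + 1×1 + 3×1 = 5. Result: [5, 5, 5]

[5, 5, 5]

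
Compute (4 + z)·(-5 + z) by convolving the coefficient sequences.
Ascending coefficients: a = [4, 1], b = [-5, 1]. c[0] = 4×-5 = -20; c[1] = 4×1 + 1×-5 = -1; c[2] = 1×1 = 1. Result coefficients: [-20, -1, 1] → -20 - z + z^2

-20 - z + z^2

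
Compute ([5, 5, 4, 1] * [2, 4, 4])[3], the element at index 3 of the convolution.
Use y[k] = Σ_i a[i]·b[k-i] at k=3. y[3] = 5×4 + 4×4 + 1×2 = 38

38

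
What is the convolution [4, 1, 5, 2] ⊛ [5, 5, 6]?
y[0] = 4×5 = 20; y[1] = 4×5 + 1×5 = 25; y[2] = 4×6 + 1×5 + 5×5 = 54; y[3] = 1×6 + 5×5 + 2×5 = 41; y[4] = 5×6 + 2×5 = 40; y[5] = 2×6 = 12

[20, 25, 54, 41, 40, 12]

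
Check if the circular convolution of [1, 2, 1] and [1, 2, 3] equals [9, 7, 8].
Recompute circular convolution of [1, 2, 1] and [1, 2, 3]: y[0] = 1×1 + 2×3 + 1×2 = 9; y[1] = 1×2 + 2×1 + 1×3 = 7; y[2] = 1×3 + 2×2 + 1×1 = 8 → [9, 7, 8]. Given [9, 7, 8] matches, so answer: Yes

Yes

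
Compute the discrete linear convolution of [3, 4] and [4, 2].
y[0] = 3×4 = 12; y[1] = 3×2 + 4×4 = 22; y[2] = 4×2 = 8

[12, 22, 8]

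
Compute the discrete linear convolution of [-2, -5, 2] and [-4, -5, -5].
y[0] = -2×-4 = 8; y[1] = -2×-5 + -5×-4 = 30; y[2] = -2×-5 + -5×-5 + 2×-4 = 27; y[3] = -5×-5 + 2×-5 = 15; y[4] = 2×-5 = -10

[8, 30, 27, 15, -10]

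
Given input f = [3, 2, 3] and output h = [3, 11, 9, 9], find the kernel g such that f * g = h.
Output length 4 = len(f) + len(g) - 1 ⇒ len(g) = 2. Solve g forward using g[k] = (h[k] - Σ_{i≥1} f[i]·g[k-i]) / f[0]: g[0] = h[0] / f[0] = 3 / 3 = 1; g[1] = (h[1] - 2×1) / f[0] = (11 - 2×1) / 3 = 3. So g = [1, 3]. Forward-check [3, 2, 3] * [1, 3]: h[0] = 3×1 = 3; h[1] = 3×3 + 2×1 = 11; h[2] = 2×3 + 3×1 = 9; h[3] = 3×3 = 9 → [3, 11, 9, 9] ✓

[1, 3]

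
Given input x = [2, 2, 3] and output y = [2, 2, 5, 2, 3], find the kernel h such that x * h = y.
Output length 5 = len(x) + len(h) - 1 ⇒ len(h) = 3. Solve h forward using h[k] = (y[k] - Σ_{i≥1} x[i]·h[k-i]) / x[0]: h[0] = y[0] / x[0] = 2 / 2 = 1; h[1] = (y[1] - 2×1) / x[0] = (2 - 2×1) / 2 = 0; h[2] = (y[2] - 2×0 - 3×1) / x[0] = (5 - 2×0 - 3×1) / 2 = 1. So h = [1, 0, 1]. Forward-check [2, 2, 3] * [1, 0, 1]: y[0] = 2×1 = 2; y[1] = 2×0 + 2×1 = 2; y[2] = 2×1 + 2×0 + 3×1 = 5; y[3] = 2×1 + 3×0 = 2; y[4] = 3×1 = 3 → [2, 2, 5, 2, 3] ✓

[1, 0, 1]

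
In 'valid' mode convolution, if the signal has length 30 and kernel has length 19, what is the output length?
'Valid' mode counts only positions where the kernel fully overlaps the signal: m - n + 1 = 30 - 19 + 1 = 12

12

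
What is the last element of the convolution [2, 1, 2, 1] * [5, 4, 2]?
Use y[k] = Σ_i a[i]·b[k-i] at k=5. y[5] = 1×2 = 2

2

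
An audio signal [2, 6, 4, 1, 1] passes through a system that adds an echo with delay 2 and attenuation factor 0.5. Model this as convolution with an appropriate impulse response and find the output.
Direct-path + delayed-attenuated-path model → impulse response h = [1, 0, 0.5] (1 at lag 0, 0.5 at lag 2). Output y[n] = x[n] + 0.5·x[n - 2] (with x[n] = 0 outside 0..4): y[0] = 2 + 0.5×0 = 2; y[1] = 6 + 0.5×0 = 6; y[2] = 4 + 0.5×2 = 5.0; y[3] = 1 + 0.5×6 = 4.0; y[4] = 1 + 0.5×4 = 3.0; y[5] = 0 + 0.5×1 = 0.5; y[6] = 0 + 0.5×1 = 0.5. So y = [2, 6, 5.0, 4.0, 3.0, 0.5, 0.5]

[2, 6, 5.0, 4.0, 3.0, 0.5, 0.5]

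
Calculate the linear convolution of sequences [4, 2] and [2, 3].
y[0] = 4×2 = 8; y[1] = 4×3 + 2×2 = 16; y[2] = 2×3 = 6

[8, 16, 6]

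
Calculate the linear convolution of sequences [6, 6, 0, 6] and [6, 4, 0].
y[0] = 6×6 = 36; y[1] = 6×4 + 6×6 = 60; y[2] = 6×0 + 6×4 + 0×6 = 24; y[3] = 6×0 + 0×4 + 6×6 = 36; y[4] = 0×0 + 6×4 = 24; y[5] = 6×0 = 0

[36, 60, 24, 36, 24, 0]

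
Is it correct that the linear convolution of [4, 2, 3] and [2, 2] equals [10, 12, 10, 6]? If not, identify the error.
Recompute linear convolution of [4, 2, 3] and [2, 2]: y[0] = 4×2 = 8; y[1] = 4×2 + 2×2 = 12; y[2] = 2×2 + 3×2 = 10; y[3] = 3×2 = 6 → [8, 12, 10, 6]. Compare to given [10, 12, 10, 6]: they differ at index 0: given 10, correct 8, so answer: No

No. Error at index 0: given 10, correct 8.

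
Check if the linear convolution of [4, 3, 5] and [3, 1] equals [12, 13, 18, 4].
Recompute linear convolution of [4, 3, 5] and [3, 1]: y[0] = 4×3 = 12; y[1] = 4×1 + 3×3 = 13; y[2] = 3×1 + 5×3 = 18; y[3] = 5×1 = 5 → [12, 13, 18, 5]. Compare to given [12, 13, 18, 4]: they differ at index 3: given 4, correct 5, so answer: No

No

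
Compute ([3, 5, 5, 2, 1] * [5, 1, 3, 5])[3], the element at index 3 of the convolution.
Use y[k] = Σ_i a[i]·b[k-i] at k=3. y[3] = 3×5 + 5×3 + 5×1 + 2×5 = 45

45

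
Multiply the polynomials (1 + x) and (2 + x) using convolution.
Ascending coefficients: a = [1, 1], b = [2, 1]. c[0] = 1×2 = 2; c[1] = 1×1 + 1×2 = 3; c[2] = 1×1 = 1. Result coefficients: [2, 3, 1] → 2 + 3x + x^2

2 + 3x + x^2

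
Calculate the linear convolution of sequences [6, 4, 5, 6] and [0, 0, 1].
y[0] = 6×0 = 0; y[1] = 6×0 + 4×0 = 0; y[2] = 6×1 + 4×0 + 5×0 = 6; y[3] = 4×1 + 5×0 + 6×0 = 4; y[4] = 5×1 + 6×0 = 5; y[5] = 6×1 = 6

[0, 0, 6, 4, 5, 6]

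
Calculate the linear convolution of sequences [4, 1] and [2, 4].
y[0] = 4×2 = 8; y[1] = 4×4 + 1×2 = 18; y[2] = 1×4 = 4

[8, 18, 4]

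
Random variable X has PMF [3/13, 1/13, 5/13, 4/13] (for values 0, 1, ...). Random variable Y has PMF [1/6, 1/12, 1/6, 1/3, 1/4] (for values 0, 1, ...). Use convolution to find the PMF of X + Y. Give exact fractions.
P(X+Y=k) = Σ_i P(X=i)·P(Y=k-i) — a convolution of [3/13, 1/13, 5/13, 4/13] and [1/6, 1/12, 1/6, 1/3, 1/4]. P(X+Y=0) = (3/13)×(1/6) = 1/26; P(X+Y=1) = (3/13)×(1/12) + (1/13)×(1/6) = 1/52 + 1/78 = 5/156; P(X+Y=2) = (3/13)×(1/6) + (1/13)×(1/12) + (5/13)×(1/6) = 1/26 + 1/156 + 5/78 = 17/156; P(X+Y=3) = (3/13)×(1/3) + (1/13)×(1/6) + (5/13)×(1/12) + (4/13)×(1/6) = 1/13 + 1/78 + 5/156 + 2/39 = 9/52; P(X+Y=4) = (3/13)×(1/4) + (1/13)×(1/3) + (5/13)×(1/6) + (4/13)×(1/12) = 3/52 + 1/39 + 5/78 + 1/39 = 9/52; P(X+Y=5) = (1/13)×(1/4) + (5/13)×(1/3) + (4/13)×(1/6) = 1/52 + 5/39 + 2/39 = 31/156; P(X+Y=6) = (5/13)×(1/4) + (4/13)×(1/3) = 5/52 + 4/39 = 31/156; P(X+Y=7) = (4/13)×(1/4) = 1/13. PMF: [1/26, 5/156, 17/156, 9/52, 9/52, 31/156, 31/156, 1/13] (sums to 1 ✓)

[1/26, 5/156, 17/156, 9/52, 9/52, 31/156, 31/156, 1/13]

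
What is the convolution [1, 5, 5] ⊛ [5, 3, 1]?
y[0] = 1×5 = 5; y[1] = 1×3 + 5×5 = 28; y[2] = 1×1 + 5×3 + 5×5 = 41; y[3] = 5×1 + 5×3 = 20; y[4] = 5×1 = 5

[5, 28, 41, 20, 5]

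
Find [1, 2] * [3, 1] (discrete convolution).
y[0] = 1×3 = 3; y[1] = 1×1 + 2×3 = 7; y[2] = 2×1 = 2

[3, 7, 2]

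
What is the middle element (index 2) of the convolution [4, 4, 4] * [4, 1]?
Use y[k] = Σ_i a[i]·b[k-i] at k=2. y[2] = 4×1 + 4×4 = 20

20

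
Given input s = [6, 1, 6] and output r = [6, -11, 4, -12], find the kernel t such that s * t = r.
Output length 4 = len(s) + len(t) - 1 ⇒ len(t) = 2. Solve t forward using t[k] = (r[k] - Σ_{i≥1} s[i]·t[k-i]) / s[0]: t[0] = r[0] / s[0] = 6 / 6 = 1; t[1] = (r[1] - 1×1) / s[0] = (-11 - 1×1) / 6 = -2. So t = [1, -2]. Forward-check [6, 1, 6] * [1, -2]: r[0] = 6×1 = 6; r[1] = 6×-2 + 1×1 = -11; r[2] = 1×-2 + 6×1 = 4; r[3] = 6×-2 = -12 → [6, -11, 4, -12] ✓

[1, -2]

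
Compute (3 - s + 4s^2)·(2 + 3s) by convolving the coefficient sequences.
Ascending coefficients: a = [3, -1, 4], b = [2, 3]. c[0] = 3×2 = 6; c[1] = 3×3 + -1×2 = 7; c[2] = -1×3 + 4×2 = 5; c[3] = 4×3 = 12. Result coefficients: [6, 7, 5, 12] → 6 + 7s + 5s^2 + 12s^3

6 + 7s + 5s^2 + 12s^3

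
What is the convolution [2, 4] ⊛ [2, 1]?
y[0] = 2×2 = 4; y[1] = 2×1 + 4×2 = 10; y[2] = 4×1 = 4

[4, 10, 4]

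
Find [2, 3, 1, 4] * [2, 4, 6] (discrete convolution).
y[0] = 2×2 = 4; y[1] = 2×4 + 3×2 = 14; y[2] = 2×6 + 3×4 + 1×2 = 26; y[3] = 3×6 + 1×4 + 4×2 = 30; y[4] = 1×6 + 4×4 = 22; y[5] = 4×6 = 24

[4, 14, 26, 30, 22, 24]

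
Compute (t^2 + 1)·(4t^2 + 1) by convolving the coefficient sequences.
Ascending coefficients: a = [1, 0, 1], b = [1, 0, 4]. c[0] = 1×1 = 1; c[1] = 1×0 + 0×1 = 0; c[2] = 1×4 + 0×0 + 1×1 = 5; c[3] = 0×4 + 1×0 = 0; c[4] = 1×4 = 4. Result coefficients: [1, 0, 5, 0, 4] → 4t^4 + 5t^2 + 1

4t^4 + 5t^2 + 1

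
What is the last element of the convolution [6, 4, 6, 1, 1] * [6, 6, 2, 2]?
Use y[k] = Σ_i a[i]·b[k-i] at k=7. y[7] = 1×2 = 2

2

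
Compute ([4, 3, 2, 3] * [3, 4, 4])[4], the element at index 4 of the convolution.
Use y[k] = Σ_i a[i]·b[k-i] at k=4. y[4] = 2×4 + 3×4 = 20

20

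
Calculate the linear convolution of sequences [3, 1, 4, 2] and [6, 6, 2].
y[0] = 3×6 = 18; y[1] = 3×6 + 1×6 = 24; y[2] = 3×2 + 1×6 + 4×6 = 36; y[3] = 1×2 + 4×6 + 2×6 = 38; y[4] = 4×2 + 2×6 = 20; y[5] = 2×2 = 4

[18, 24, 36, 38, 20, 4]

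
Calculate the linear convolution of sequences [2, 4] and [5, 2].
y[0] = 2×5 = 10; y[1] = 2×2 + 4×5 = 24; y[2] = 4×2 = 8

[10, 24, 8]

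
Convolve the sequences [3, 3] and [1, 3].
y[0] = 3×1 = 3; y[1] = 3×3 + 3×1 = 12; y[2] = 3×3 = 9

[3, 12, 9]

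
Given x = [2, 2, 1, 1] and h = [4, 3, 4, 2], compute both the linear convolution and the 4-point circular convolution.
Linear: y_lin[0] = 2×4 = 8; y_lin[1] = 2×3 + 2×4 = 14; y_lin[2] = 2×4 + 2×3 + 1×4 = 18; y_lin[3] = 2×2 + 2×4 + 1×3 + 1×4 = 19; y_lin[4] = 2×2 + 1×4 + 1×3 = 11; y_lin[5] = 1×2 + 1×4 = 6; y_lin[6] = 1×2 = 2 → [8, 14, 18, 19, 11, 6, 2]. Circular (length 4): y[0] = 2×4 + 2×2 + 1×4 + 1×3 = 19; y[1] = 2×3 + 2×4 + 1×2 + 1×4 = 20; y[2] = 2×4 + 2×3 + 1×4 + 1×2 = 20; y[3] = 2×2 + 2×4 + 1×3 + 1×4 = 19 → [19, 20, 20, 19]

Linear: [8, 14, 18, 19, 11, 6, 2], Circular: [19, 20, 20, 19]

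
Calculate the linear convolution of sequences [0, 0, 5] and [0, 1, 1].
y[0] = 0×0 = 0; y[1] = 0×1 + 0×0 = 0; y[2] = 0×1 + 0×1 + 5×0 = 0; y[3] = 0×1 + 5×1 = 5; y[4] = 5×1 = 5

[0, 0, 0, 5, 5]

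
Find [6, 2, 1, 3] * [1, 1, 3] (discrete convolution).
y[0] = 6×1 = 6; y[1] = 6×1 + 2×1 = 8; y[2] = 6×3 + 2×1 + 1×1 = 21; y[3] = 2×3 + 1×1 + 3×1 = 10; y[4] = 1×3 + 3×1 = 6; y[5] = 3×3 = 9

[6, 8, 21, 10, 6, 9]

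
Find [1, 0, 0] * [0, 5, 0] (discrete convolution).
y[0] = 1×0 = 0; y[1] = 1×5 + 0×0 = 5; y[2] = 1×0 + 0×5 + 0×0 = 0; y[3] = 0×0 + 0×5 = 0; y[4] = 0×0 = 0

[0, 5, 0, 0, 0]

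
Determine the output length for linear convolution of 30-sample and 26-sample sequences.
Linear/full convolution length: m + n - 1 = 30 + 26 - 1 = 55

55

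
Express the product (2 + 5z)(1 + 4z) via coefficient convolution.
Ascending coefficients: a = [2, 5], b = [1, 4]. c[0] = 2×1 = 2; c[1] = 2×4 + 5×1 = 13; c[2] = 5×4 = 20. Result coefficients: [2, 13, 20] → 2 + 13z + 20z^2

2 + 13z + 20z^2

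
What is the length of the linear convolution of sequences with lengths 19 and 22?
Linear/full convolution length: m + n - 1 = 19 + 22 - 1 = 40

40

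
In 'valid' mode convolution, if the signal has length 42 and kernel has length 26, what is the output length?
'Valid' mode counts only positions where the kernel fully overlaps the signal: m - n + 1 = 42 - 26 + 1 = 17

17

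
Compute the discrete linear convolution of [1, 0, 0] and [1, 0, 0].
y[0] = 1×1 = 1; y[1] = 1×0 + 0×1 = 0; y[2] = 1×0 + 0×0 + 0×1 = 0; y[3] = 0×0 + 0×0 = 0; y[4] = 0×0 = 0

[1, 0, 0, 0, 0]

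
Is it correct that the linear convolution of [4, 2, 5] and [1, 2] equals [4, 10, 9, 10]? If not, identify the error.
Recompute linear convolution of [4, 2, 5] and [1, 2]: y[0] = 4×1 = 4; y[1] = 4×2 + 2×1 = 10; y[2] = 2×2 + 5×1 = 9; y[3] = 5×2 = 10 → [4, 10, 9, 10]. Given [4, 10, 9, 10] matches, so answer: Yes

Yes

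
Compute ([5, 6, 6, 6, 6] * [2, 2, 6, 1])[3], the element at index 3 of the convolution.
Use y[k] = Σ_i a[i]·b[k-i] at k=3. y[3] = 5×1 + 6×6 + 6×2 + 6×2 = 65

65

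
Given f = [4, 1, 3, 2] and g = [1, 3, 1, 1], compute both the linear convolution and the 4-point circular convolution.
Linear: y_lin[0] = 4×1 = 4; y_lin[1] = 4×3 + 1×1 = 13; y_lin[2] = 4×1 + 1×3 + 3×1 = 10; y_lin[3] = 4×1 + 1×1 + 3×3 + 2×1 = 16; y_lin[4] = 1×1 + 3×1 + 2×3 = 10; y_lin[5] = 3×1 + 2×1 = 5; y_lin[6] = 2×1 = 2 → [4, 13, 10, 16, 10, 5, 2]. Circular (length 4): y[0] = 4×1 + 1×1 + 3×1 + 2×3 = 14; y[1] = 4×3 + 1×1 + 3×1 + 2×1 = 18; y[2] = 4×1 + 1×3 + 3×1 + 2×1 = 12; y[3] = 4×1 + 1×1 + 3×3 + 2×1 = 16 → [14, 18, 12, 16]

Linear: [4, 13, 10, 16, 10, 5, 2], Circular: [14, 18, 12, 16]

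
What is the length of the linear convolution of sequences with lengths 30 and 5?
Linear/full convolution length: m + n - 1 = 30 + 5 - 1 = 34

34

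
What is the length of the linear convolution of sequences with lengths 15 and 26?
Linear/full convolution length: m + n - 1 = 15 + 26 - 1 = 40

40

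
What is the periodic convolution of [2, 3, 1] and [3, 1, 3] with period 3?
Use y[k] = Σ_j x[j]·h[(k-j) mod 3]. y[0] = 2×3 + 3×3 + 1×1 = 16; y[1] = 2×1 + 3×3 + 1×3 = 14; y[2] = 2×3 + 3×1 + 1×3 = 12. Result: [16, 14, 12]

[16, 14, 12]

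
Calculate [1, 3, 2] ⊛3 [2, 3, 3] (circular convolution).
Use y[k] = Σ_j s[j]·t[(k-j) mod 3]. y[0] = 1×2 + 3×3 + 2×3 = 17; y[1] = 1×3 + 3×2 + 2×3 = 15; y[2] = 1×3 + 3×3 + 2×2 = 16. Result: [17, 15, 16]

[17, 15, 16]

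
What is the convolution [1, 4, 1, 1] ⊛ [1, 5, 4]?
y[0] = 1×1 = 1; y[1] = 1×5 + 4×1 = 9; y[2] = 1×4 + 4×5 + 1×1 = 25; y[3] = 4×4 + 1×5 + 1×1 = 22; y[4] = 1×4 + 1×5 = 9; y[5] = 1×4 = 4

[1, 9, 25, 22, 9, 4]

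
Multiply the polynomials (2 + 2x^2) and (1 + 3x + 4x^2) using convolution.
Ascending coefficients: a = [2, 0, 2], b = [1, 3, 4]. c[0] = 2×1 = 2; c[1] = 2×3 + 0×1 = 6; c[2] = 2×4 + 0×3 + 2×1 = 10; c[3] = 0×4 + 2×3 = 6; c[4] = 2×4 = 8. Result coefficients: [2, 6, 10, 6, 8] → 2 + 6x + 10x^2 + 6x^3 + 8x^4

2 + 6x + 10x^2 + 6x^3 + 8x^4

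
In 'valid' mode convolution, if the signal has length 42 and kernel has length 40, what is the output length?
'Valid' mode counts only positions where the kernel fully overlaps the signal: m - n + 1 = 42 - 40 + 1 = 3

3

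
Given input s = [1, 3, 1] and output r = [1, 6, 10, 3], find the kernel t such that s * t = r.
Output length 4 = len(s) + len(t) - 1 ⇒ len(t) = 2. Solve t forward using t[k] = (r[k] - Σ_{i≥1} s[i]·t[k-i]) / s[0]: t[0] = r[0] / s[0] = 1 / 1 = 1; t[1] = (r[1] - 3×1) / s[0] = (6 - 3×1) / 1 = 3. So t = [1, 3]. Forward-check [1, 3, 1] * [1, 3]: r[0] = 1×1 = 1; r[1] = 1×3 + 3×1 = 6; r[2] = 3×3 + 1×1 = 10; r[3] = 1×3 = 3 → [1, 6, 10, 3] ✓

[1, 3]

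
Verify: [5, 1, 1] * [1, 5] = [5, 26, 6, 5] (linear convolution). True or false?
Recompute linear convolution of [5, 1, 1] and [1, 5]: y[0] = 5×1 = 5; y[1] = 5×5 + 1×1 = 26; y[2] = 1×5 + 1×1 = 6; y[3] = 1×5 = 5 → [5, 26, 6, 5]. Given [5, 26, 6, 5] matches, so answer: Yes

Yes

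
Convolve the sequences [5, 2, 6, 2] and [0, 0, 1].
y[0] = 5×0 = 0; y[1] = 5×0 + 2×0 = 0; y[2] = 5×1 + 2×0 + 6×0 = 5; y[3] = 2×1 + 6×0 + 2×0 = 2; y[4] = 6×1 + 2×0 = 6; y[5] = 2×1 = 2

[0, 0, 5, 2, 6, 2]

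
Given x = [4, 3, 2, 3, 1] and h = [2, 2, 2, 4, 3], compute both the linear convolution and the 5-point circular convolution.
Linear: y_lin[0] = 4×2 = 8; y_lin[1] = 4×2 + 3×2 = 14; y_lin[2] = 4×2 + 3×2 + 2×2 = 18; y_lin[3] = 4×4 + 3×2 + 2×2 + 3×2 = 32; y_lin[4] = 4×3 + 3×4 + 2×2 + 3×2 + 1×2 = 36; y_lin[5] = 3×3 + 2×4 + 3×2 + 1×2 = 25; y_lin[6] = 2×3 + 3×4 + 1×2 = 20; y_lin[7] = 3×3 + 1×4 = 13; y_lin[8] = 1×3 = 3 → [8, 14, 18, 32, 36, 25, 20, 13, 3]. Circular (length 5): y[0] = 4×2 + 3×3 + 2×4 + 3×2 + 1×2 = 33; y[1] = 4×2 + 3×2 + 2×3 + 3×4 + 1×2 = 34; y[2] = 4×2 + 3×2 + 2×2 + 3×3 + 1×4 = 31; y[3] = 4×4 + 3×2 + 2×2 + 3×2 + 1×3 = 35; y[4] = 4×3 + 3×4 + 2×2 + 3×2 + 1×2 = 36 → [33, 34, 31, 35, 36]

Linear: [8, 14, 18, 32, 36, 25, 20, 13, 3], Circular: [33, 34, 31, 35, 36]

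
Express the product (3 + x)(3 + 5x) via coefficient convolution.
Ascending coefficients: a = [3, 1], b = [3, 5]. c[0] = 3×3 = 9; c[1] = 3×5 + 1×3 = 18; c[2] = 1×5 = 5. Result coefficients: [9, 18, 5] → 9 + 18x + 5x^2

9 + 18x + 5x^2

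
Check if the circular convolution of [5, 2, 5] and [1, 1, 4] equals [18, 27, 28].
Recompute circular convolution of [5, 2, 5] and [1, 1, 4]: y[0] = 5×1 + 2×4 + 5×1 = 18; y[1] = 5×1 + 2×1 + 5×4 = 27; y[2] = 5×4 + 2×1 + 5×1 = 27 → [18, 27, 27]. Compare to given [18, 27, 28]: they differ at index 2: given 28, correct 27, so answer: No

No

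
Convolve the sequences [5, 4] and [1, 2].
y[0] = 5×1 = 5; y[1] = 5×2 + 4×1 = 14; y[2] = 4×2 = 8

[5, 14, 8]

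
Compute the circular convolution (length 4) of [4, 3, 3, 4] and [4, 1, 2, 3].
Use y[k] = Σ_j f[j]·g[(k-j) mod 4]. y[0] = 4×4 + 3×3 + 3×2 + 4×1 = 35; y[1] = 4×1 + 3×4 + 3×3 + 4×2 = 33; y[2] = 4×2 + 3×1 + 3×4 + 4×3 = 35; y[3] = 4×3 + 3×2 + 3×1 + 4×4 = 37. Result: [35, 33, 35, 37]

[35, 33, 35, 37]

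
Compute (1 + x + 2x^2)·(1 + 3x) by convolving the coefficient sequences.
Ascending coefficients: a = [1, 1, 2], b = [1, 3]. c[0] = 1×1 = 1; c[1] = 1×3 + 1×1 = 4; c[2] = 1×3 + 2×1 = 5; c[3] = 2×3 = 6. Result coefficients: [1, 4, 5, 6] → 1 + 4x + 5x^2 + 6x^3

1 + 4x + 5x^2 + 6x^3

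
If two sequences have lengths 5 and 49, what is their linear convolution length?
Linear/full convolution length: m + n - 1 = 5 + 49 - 1 = 53

53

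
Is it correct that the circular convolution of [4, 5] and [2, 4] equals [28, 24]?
Recompute circular convolution of [4, 5] and [2, 4]: y[0] = 4×2 + 5×4 = 28; y[1] = 4×4 + 5×2 = 26 → [28, 26]. Compare to given [28, 24]: they differ at index 1: given 24, correct 26, so answer: No

No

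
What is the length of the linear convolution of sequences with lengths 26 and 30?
Linear/full convolution length: m + n - 1 = 26 + 30 - 1 = 55

55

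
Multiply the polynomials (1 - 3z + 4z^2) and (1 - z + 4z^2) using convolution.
Ascending coefficients: a = [1, -3, 4], b = [1, -1, 4]. c[0] = 1×1 = 1; c[1] = 1×-1 + -3×1 = -4; c[2] = 1×4 + -3×-1 + 4×1 = 11; c[3] = -3×4 + 4×-1 = -16; c[4] = 4×4 = 16. Result coefficients: [1, -4, 11, -16, 16] → 1 - 4z + 11z^2 - 16z^3 + 16z^4

1 - 4z + 11z^2 - 16z^3 + 16z^4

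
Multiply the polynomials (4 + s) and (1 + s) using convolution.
Ascending coefficients: a = [4, 1], b = [1, 1]. c[0] = 4×1 = 4; c[1] = 4×1 + 1×1 = 5; c[2] = 1×1 = 1. Result coefficients: [4, 5, 1] → 4 + 5s + s^2

4 + 5s + s^2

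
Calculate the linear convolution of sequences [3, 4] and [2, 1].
y[0] = 3×2 = 6; y[1] = 3×1 + 4×2 = 11; y[2] = 4×1 = 4

[6, 11, 4]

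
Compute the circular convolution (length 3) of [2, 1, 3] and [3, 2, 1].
Use y[k] = Σ_j a[j]·b[(k-j) mod 3]. y[0] = 2×3 + 1×1 + 3×2 = 13; y[1] = 2×2 + 1×3 + 3×1 = 10; y[2] = 2×1 + 1×2 + 3×3 = 13. Result: [13, 10, 13]

[13, 10, 13]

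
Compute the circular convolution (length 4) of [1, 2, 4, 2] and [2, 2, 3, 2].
Use y[k] = Σ_j x[j]·h[(k-j) mod 4]. y[0] = 1×2 + 2×2 + 4×3 + 2×2 = 22; y[1] = 1×2 + 2×2 + 4×2 + 2×3 = 20; y[2] = 1×3 + 2×2 + 4×2 + 2×2 = 19; y[3] = 1×2 + 2×3 + 4×2 + 2×2 = 20. Result: [22, 20, 19, 20]

[22, 20, 19, 20]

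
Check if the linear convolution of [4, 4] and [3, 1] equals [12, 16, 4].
Recompute linear convolution of [4, 4] and [3, 1]: y[0] = 4×3 = 12; y[1] = 4×1 + 4×3 = 16; y[2] = 4×1 = 4 → [12, 16, 4]. Given [12, 16, 4] matches, so answer: Yes

Yes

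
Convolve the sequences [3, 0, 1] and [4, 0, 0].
y[0] = 3×4 = 12; y[1] = 3×0 + 0×4 = 0; y[2] = 3×0 + 0×0 + 1×4 = 4; y[3] = 0×0 + 1×0 = 0; y[4] = 1×0 = 0

[12, 0, 4, 0, 0]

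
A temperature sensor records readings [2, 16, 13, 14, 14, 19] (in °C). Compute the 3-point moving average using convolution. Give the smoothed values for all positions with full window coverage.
3-point moving average kernel = [1, 1, 1]. Apply in 'valid' mode (full window coverage): avg[0] = (2 + 16 + 13) / 3 = 10.33; avg[1] = (16 + 13 + 14) / 3 = 14.33; avg[2] = (13 + 14 + 14) / 3 = 13.67; avg[3] = (14 + 14 + 19) / 3 = 15.67. Smoothed values: [10.33, 14.33, 13.67, 15.67]

[10.33, 14.33, 13.67, 15.67]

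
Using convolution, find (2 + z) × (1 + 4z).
Ascending coefficients: a = [2, 1], b = [1, 4]. c[0] = 2×1 = 2; c[1] = 2×4 + 1×1 = 9; c[2] = 1×4 = 4. Result coefficients: [2, 9, 4] → 2 + 9z + 4z^2

2 + 9z + 4z^2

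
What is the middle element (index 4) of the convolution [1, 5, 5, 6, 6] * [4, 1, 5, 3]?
Use y[k] = Σ_i a[i]·b[k-i] at k=4. y[4] = 5×3 + 5×5 + 6×1 + 6×4 = 70

70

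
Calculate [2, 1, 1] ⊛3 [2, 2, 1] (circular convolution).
Use y[k] = Σ_j s[j]·t[(k-j) mod 3]. y[0] = 2×2 + 1×1 + 1×2 = 7; y[1] = 2×2 + 1×2 + 1×1 = 7; y[2] = 2×1 + 1×2 + 1×2 = 6. Result: [7, 7, 6]

[7, 7, 6]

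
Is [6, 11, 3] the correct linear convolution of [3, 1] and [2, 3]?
Recompute linear convolution of [3, 1] and [2, 3]: y[0] = 3×2 = 6; y[1] = 3×3 + 1×2 = 11; y[2] = 1×3 = 3 → [6, 11, 3]. Given [6, 11, 3] matches, so answer: Yes

Yes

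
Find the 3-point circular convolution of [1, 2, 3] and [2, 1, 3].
Use y[k] = Σ_j f[j]·g[(k-j) mod 3]. y[0] = 1×2 + 2×3 + 3×1 = 11; y[1] = 1×1 + 2×2 + 3×3 = 14; y[2] = 1×3 + 2×1 + 3×2 = 11. Result: [11, 14, 11]

[11, 14, 11]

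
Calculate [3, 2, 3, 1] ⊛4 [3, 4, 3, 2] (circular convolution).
Use y[k] = Σ_j s[j]·t[(k-j) mod 4]. y[0] = 3×3 + 2×2 + 3×3 + 1×4 = 26; y[1] = 3×4 + 2×3 + 3×2 + 1×3 = 27; y[2] = 3×3 + 2×4 + 3×3 + 1×2 = 28; y[3] = 3×2 + 2×3 + 3×4 + 1×3 = 27. Result: [26, 27, 28, 27]

[26, 27, 28, 27]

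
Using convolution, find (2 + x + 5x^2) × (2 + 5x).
Ascending coefficients: a = [2, 1, 5], b = [2, 5]. c[0] = 2×2 = 4; c[1] = 2×5 + 1×2 = 12; c[2] = 1×5 + 5×2 = 15; c[3] = 5×5 = 25. Result coefficients: [4, 12, 15, 25] → 4 + 12x + 15x^2 + 25x^3

4 + 12x + 15x^2 + 25x^3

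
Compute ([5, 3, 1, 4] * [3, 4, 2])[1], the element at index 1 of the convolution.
Use y[k] = Σ_i a[i]·b[k-i] at k=1. y[1] = 5×4 + 3×3 = 29

29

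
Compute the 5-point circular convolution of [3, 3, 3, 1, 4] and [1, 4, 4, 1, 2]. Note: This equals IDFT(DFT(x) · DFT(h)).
Either evaluate y[k] = Σ_j x[j]·h[(k-j) mod 5] directly, or use IDFT(DFT(x) · DFT(h)). y[0] = 3×1 + 3×2 + 3×1 + 1×4 + 4×4 = 32; y[1] = 3×4 + 3×1 + 3×2 + 1×1 + 4×4 = 38; y[2] = 3×4 + 3×4 + 3×1 + 1×2 + 4×1 = 33; y[3] = 3×1 + 3×4 + 3×4 + 1×1 + 4×2 = 36; y[4] = 3×2 + 3×1 + 3×4 + 1×4 + 4×1 = 29. Result: [32, 38, 33, 36, 29]

[32, 38, 33, 36, 29]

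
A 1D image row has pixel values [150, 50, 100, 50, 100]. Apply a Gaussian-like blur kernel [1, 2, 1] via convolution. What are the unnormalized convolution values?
Convolve image row [150, 50, 100, 50, 100] with kernel [1, 2, 1]: y[0] = 150×1 = 150; y[1] = 150×2 + 50×1 = 350; y[2] = 150×1 + 50×2 + 100×1 = 350; y[3] = 50×1 + 100×2 + 50×1 = 300; y[4] = 100×1 + 50×2 + 100×1 = 300; y[5] = 50×1 + 100×2 = 250; y[6] = 100×1 = 100 → [150, 350, 350, 300, 300, 250, 100]. Normalization factor = sum(kernel) = 4.

[150, 350, 350, 300, 300, 250, 100]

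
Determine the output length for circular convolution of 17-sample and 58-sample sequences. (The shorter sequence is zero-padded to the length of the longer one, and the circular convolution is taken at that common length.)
Circular convolution (zero-padding the shorter input) has length max(m, n) = max(17, 58) = 58

58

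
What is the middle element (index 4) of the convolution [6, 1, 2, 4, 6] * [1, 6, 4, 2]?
Use y[k] = Σ_i a[i]·b[k-i] at k=4. y[4] = 1×2 + 2×4 + 4×6 + 6×1 = 40

40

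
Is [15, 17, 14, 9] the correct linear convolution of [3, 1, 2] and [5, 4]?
Recompute linear convolution of [3, 1, 2] and [5, 4]: y[0] = 3×5 = 15; y[1] = 3×4 + 1×5 = 17; y[2] = 1×4 + 2×5 = 14; y[3] = 2×4 = 8 → [15, 17, 14, 8]. Compare to given [15, 17, 14, 9]: they differ at index 3: given 9, correct 8, so answer: No

No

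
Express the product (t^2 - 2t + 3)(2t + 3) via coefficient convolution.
Ascending coefficients: a = [3, -2, 1], b = [3, 2]. c[0] = 3×3 = 9; c[1] = 3×2 + -2×3 = 0; c[2] = -2×2 + 1×3 = -1; c[3] = 1×2 = 2. Result coefficients: [9, 0, -1, 2] → 2t^3 - t^2 + 9

2t^3 - t^2 + 9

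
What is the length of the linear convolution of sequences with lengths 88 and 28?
Linear/full convolution length: m + n - 1 = 88 + 28 - 1 = 115

115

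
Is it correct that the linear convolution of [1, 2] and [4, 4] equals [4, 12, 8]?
Recompute linear convolution of [1, 2] and [4, 4]: y[0] = 1×4 = 4; y[1] = 1×4 + 2×4 = 12; y[2] = 2×4 = 8 → [4, 12, 8]. Given [4, 12, 8] matches, so answer: Yes

Yes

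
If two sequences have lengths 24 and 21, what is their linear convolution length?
Linear/full convolution length: m + n - 1 = 24 + 21 - 1 = 44

44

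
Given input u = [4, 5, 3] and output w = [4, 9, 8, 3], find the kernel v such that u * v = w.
Output length 4 = len(u) + len(v) - 1 ⇒ len(v) = 2. Solve v forward using v[k] = (w[k] - Σ_{i≥1} u[i]·v[k-i]) / u[0]: v[0] = w[0] / u[0] = 4 / 4 = 1; v[1] = (w[1] - 5×1) / u[0] = (9 - 5×1) / 4 = 1. So v = [1, 1]. Forward-check [4, 5, 3] * [1, 1]: w[0] = 4×1 = 4; w[1] = 4×1 + 5×1 = 9; w[2] = 5×1 + 3×1 = 8; w[3] = 3×1 = 3 → [4, 9, 8, 3] ✓

[1, 1]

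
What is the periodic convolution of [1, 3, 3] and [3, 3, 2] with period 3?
Use y[k] = Σ_j f[j]·g[(k-j) mod 3]. y[0] = 1×3 + 3×2 + 3×3 = 18; y[1] = 1×3 + 3×3 + 3×2 = 18; y[2] = 1×2 + 3×3 + 3×3 = 20. Result: [18, 18, 20]

[18, 18, 20]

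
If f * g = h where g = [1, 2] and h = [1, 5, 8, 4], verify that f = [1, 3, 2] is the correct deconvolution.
Forward-compute [1, 3, 2] * [1, 2]: h[0] = 1×1 = 1; h[1] = 1×2 + 3×1 = 5; h[2] = 3×2 + 2×1 = 8; h[3] = 2×2 = 4 → [1, 5, 8, 4]. Matches given h = [1, 5, 8, 4], so verified.

Verified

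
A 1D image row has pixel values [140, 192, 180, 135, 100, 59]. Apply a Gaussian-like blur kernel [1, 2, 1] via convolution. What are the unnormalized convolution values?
Convolve image row [140, 192, 180, 135, 100, 59] with kernel [1, 2, 1]: y[0] = 140×1 = 140; y[1] = 140×2 + 192×1 = 472; y[2] = 140×1 + 192×2 + 180×1 = 704; y[3] = 192×1 + 180×2 + 135×1 = 687; y[4] = 180×1 + 135×2 + 100×1 = 550; y[5] = 135×1 + 100×2 + 59×1 = 394; y[6] = 100×1 + 59×2 = 218; y[7] = 59×1 = 59 → [140, 472, 704, 687, 550, 394, 218, 59]. Normalization factor = sum(kernel) = 4.

[140, 472, 704, 687, 550, 394, 218, 59]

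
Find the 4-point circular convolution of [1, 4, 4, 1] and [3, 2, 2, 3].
Use y[k] = Σ_j s[j]·t[(k-j) mod 4]. y[0] = 1×3 + 4×3 + 4×2 + 1×2 = 25; y[1] = 1×2 + 4×3 + 4×3 + 1×2 = 28; y[2] = 1×2 + 4×2 + 4×3 + 1×3 = 25; y[3] = 1×3 + 4×2 + 4×2 + 1×3 = 22. Result: [25, 28, 25, 22]

[25, 28, 25, 22]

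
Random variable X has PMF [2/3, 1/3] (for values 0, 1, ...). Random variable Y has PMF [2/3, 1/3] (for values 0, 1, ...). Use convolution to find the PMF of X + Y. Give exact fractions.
P(X+Y=k) = Σ_i P(X=i)·P(Y=k-i) — a convolution of [2/3, 1/3] and [2/3, 1/3]. P(X+Y=0) = (2/3)×(2/3) = 4/9; P(X+Y=1) = (2/3)×(1/3) + (1/3)×(2/3) = 2/9 + 2/9 = 4/9; P(X+Y=2) = (1/3)×(1/3) = 1/9. PMF: [4/9, 4/9, 1/9] (sums to 1 ✓)

[4/9, 4/9, 1/9]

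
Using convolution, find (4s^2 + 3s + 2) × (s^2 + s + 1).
Ascending coefficients: a = [2, 3, 4], b = [1, 1, 1]. c[0] = 2×1 = 2; c[1] = 2×1 + 3×1 = 5; c[2] = 2×1 + 3×1 + 4×1 = 9; c[3] = 3×1 + 4×1 = 7; c[4] = 4×1 = 4. Result coefficients: [2, 5, 9, 7, 4] → 4s^4 + 7s^3 + 9s^2 + 5s + 2

4s^4 + 7s^3 + 9s^2 + 5s + 2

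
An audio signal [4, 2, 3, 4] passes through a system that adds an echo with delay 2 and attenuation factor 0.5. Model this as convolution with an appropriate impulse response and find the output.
Direct-path + delayed-attenuated-path model → impulse response h = [1, 0, 0.5] (1 at lag 0, 0.5 at lag 2). Output y[n] = x[n] + 0.5·x[n - 2] (with x[n] = 0 outside 0..3): y[0] = 4 + 0.5×0 = 4; y[1] = 2 + 0.5×0 = 2; y[2] = 3 + 0.5×4 = 5.0; y[3] = 4 + 0.5×2 = 5.0; y[4] = 0 + 0.5×3 = 1.5; y[5] = 0 + 0.5×4 = 2.0. So y = [4, 2, 5.0, 5.0, 1.5, 2.0]

[4, 2, 5.0, 5.0, 1.5, 2.0]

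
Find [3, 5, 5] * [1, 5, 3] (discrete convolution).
y[0] = 3×1 = 3; y[1] = 3×5 + 5×1 = 20; y[2] = 3×3 + 5×5 + 5×1 = 39; y[3] = 5×3 + 5×5 = 40; y[4] = 5×3 = 15

[3, 20, 39, 40, 15]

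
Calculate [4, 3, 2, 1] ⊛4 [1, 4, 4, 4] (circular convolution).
Use y[k] = Σ_j s[j]·t[(k-j) mod 4]. y[0] = 4×1 + 3×4 + 2×4 + 1×4 = 28; y[1] = 4×4 + 3×1 + 2×4 + 1×4 = 31; y[2] = 4×4 + 3×4 + 2×1 + 1×4 = 34; y[3] = 4×4 + 3×4 + 2×4 + 1×1 = 37. Result: [28, 31, 34, 37]

[28, 31, 34, 37]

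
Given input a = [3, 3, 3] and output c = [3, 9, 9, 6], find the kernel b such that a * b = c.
Output length 4 = len(a) + len(b) - 1 ⇒ len(b) = 2. Solve b forward using b[k] = (c[k] - Σ_{i≥1} a[i]·b[k-i]) / a[0]: b[0] = c[0] / a[0] = 3 / 3 = 1; b[1] = (c[1] - 3×1) / a[0] = (9 - 3×1) / 3 = 2. So b = [1, 2]. Forward-check [3, 3, 3] * [1, 2]: c[0] = 3×1 = 3; c[1] = 3×2 + 3×1 = 9; c[2] = 3×2 + 3×1 = 9; c[3] = 3×2 = 6 → [3, 9, 9, 6] ✓

[1, 2]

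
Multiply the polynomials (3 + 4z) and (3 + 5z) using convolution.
Ascending coefficients: a = [3, 4], b = [3, 5]. c[0] = 3×3 = 9; c[1] = 3×5 + 4×3 = 27; c[2] = 4×5 = 20. Result coefficients: [9, 27, 20] → 9 + 27z + 20z^2

9 + 27z + 20z^2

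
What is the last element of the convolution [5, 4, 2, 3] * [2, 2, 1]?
Use y[k] = Σ_i a[i]·b[k-i] at k=5. y[5] = 3×1 = 3

3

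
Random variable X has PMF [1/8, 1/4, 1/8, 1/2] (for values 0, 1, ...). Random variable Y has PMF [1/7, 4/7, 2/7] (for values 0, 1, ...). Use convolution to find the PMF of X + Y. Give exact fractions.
P(X+Y=k) = Σ_i P(X=i)·P(Y=k-i) — a convolution of [1/8, 1/4, 1/8, 1/2] and [1/7, 4/7, 2/7]. P(X+Y=0) = (1/8)×(1/7) = 1/56; P(X+Y=1) = (1/8)×(4/7) + (1/4)×(1/7) = 1/14 + 1/28 = 3/28; P(X+Y=2) = (1/8)×(2/7) + (1/4)×(4/7) + (1/8)×(1/7) = 1/28 + 1/7 + 1/56 = 11/56; P(X+Y=3) = (1/4)×(2/7) + (1/8)×(4/7) + (1/2)×(1/7) = 1/14 + 1/14 + 1/14 = 3/14; P(X+Y=4) = (1/8)×(2/7) + (1/2)×(4/7) = 1/28 + 2/7 = 9/28; P(X+Y=5) = (1/2)×(2/7) = 1/7. PMF: [1/56, 3/28, 11/56, 3/14, 9/28, 1/7] (sums to 1 ✓)

[1/56, 3/28, 11/56, 3/14, 9/28, 1/7]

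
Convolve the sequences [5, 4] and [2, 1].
y[0] = 5×2 = 10; y[1] = 5×1 + 4×2 = 13; y[2] = 4×1 = 4

[10, 13, 4]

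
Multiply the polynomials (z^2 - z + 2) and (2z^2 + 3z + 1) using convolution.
Ascending coefficients: a = [2, -1, 1], b = [1, 3, 2]. c[0] = 2×1 = 2; c[1] = 2×3 + -1×1 = 5; c[2] = 2×2 + -1×3 + 1×1 = 2; c[3] = -1×2 + 1×3 = 1; c[4] = 1×2 = 2. Result coefficients: [2, 5, 2, 1, 2] → 2z^4 + z^3 + 2z^2 + 5z + 2

2z^4 + z^3 + 2z^2 + 5z + 2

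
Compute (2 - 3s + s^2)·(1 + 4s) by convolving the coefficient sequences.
Ascending coefficients: a = [2, -3, 1], b = [1, 4]. c[0] = 2×1 = 2; c[1] = 2×4 + -3×1 = 5; c[2] = -3×4 + 1×1 = -11; c[3] = 1×4 = 4. Result coefficients: [2, 5, -11, 4] → 2 + 5s - 11s^2 + 4s^3

2 + 5s - 11s^2 + 4s^3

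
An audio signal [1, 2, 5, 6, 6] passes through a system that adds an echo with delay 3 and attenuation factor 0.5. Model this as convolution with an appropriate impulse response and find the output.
Direct-path + delayed-attenuated-path model → impulse response h = [1, 0, 0, 0.5] (1 at lag 0, 0.5 at lag 3). Output y[n] = x[n] + 0.5·x[n - 3] (with x[n] = 0 outside 0..4): y[0] = 1 + 0.5×0 = 1; y[1] = 2 + 0.5×0 = 2; y[2] = 5 + 0.5×0 = 5; y[3] = 6 + 0.5×1 = 6.5; y[4] = 6 + 0.5×2 = 7.0; y[5] = 0 + 0.5×5 = 2.5; y[6] = 0 + 0.5×6 = 3.0; y[7] = 0 + 0.5×6 = 3.0. So y = [1, 2, 5, 6.5, 7.0, 2.5, 3.0, 3.0]

[1, 2, 5, 6.5, 7.0, 2.5, 3.0, 3.0]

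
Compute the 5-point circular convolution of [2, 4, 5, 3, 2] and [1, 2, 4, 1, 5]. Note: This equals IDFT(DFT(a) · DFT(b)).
Either evaluate y[k] = Σ_j a[j]·b[(k-j) mod 5] directly, or use IDFT(DFT(a) · DFT(b)). y[0] = 2×1 + 4×5 + 5×1 + 3×4 + 2×2 = 43; y[1] = 2×2 + 4×1 + 5×5 + 3×1 + 2×4 = 44; y[2] = 2×4 + 4×2 + 5×1 + 3×5 + 2×1 = 38; y[3] = 2×1 + 4×4 + 5×2 + 3×1 + 2×5 = 41; y[4] = 2×5 + 4×1 + 5×4 + 3×2 + 2×1 = 42. Result: [43, 44, 38, 41, 42]

[43, 44, 38, 41, 42]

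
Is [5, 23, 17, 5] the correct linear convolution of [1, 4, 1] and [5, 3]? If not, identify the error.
Recompute linear convolution of [1, 4, 1] and [5, 3]: y[0] = 1×5 = 5; y[1] = 1×3 + 4×5 = 23; y[2] = 4×3 + 1×5 = 17; y[3] = 1×3 = 3 → [5, 23, 17, 3]. Compare to given [5, 23, 17, 5]: they differ at index 3: given 5, correct 3, so answer: No

No. Error at index 3: given 5, correct 3.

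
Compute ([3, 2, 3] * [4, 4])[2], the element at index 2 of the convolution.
Use y[k] = Σ_i a[i]·b[k-i] at k=2. y[2] = 2×4 + 3×4 = 20

20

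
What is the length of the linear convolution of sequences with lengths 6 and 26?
Linear/full convolution length: m + n - 1 = 6 + 26 - 1 = 31

31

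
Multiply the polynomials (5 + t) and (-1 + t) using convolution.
Ascending coefficients: a = [5, 1], b = [-1, 1]. c[0] = 5×-1 = -5; c[1] = 5×1 + 1×-1 = 4; c[2] = 1×1 = 1. Result coefficients: [-5, 4, 1] → -5 + 4t + t^2

-5 + 4t + t^2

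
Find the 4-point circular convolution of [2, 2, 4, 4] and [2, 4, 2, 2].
Use y[k] = Σ_j f[j]·g[(k-j) mod 4]. y[0] = 2×2 + 2×2 + 4×2 + 4×4 = 32; y[1] = 2×4 + 2×2 + 4×2 + 4×2 = 28; y[2] = 2×2 + 2×4 + 4×2 + 4×2 = 28; y[3] = 2×2 + 2×2 + 4×4 + 4×2 = 32. Result: [32, 28, 28, 32]

[32, 28, 28, 32]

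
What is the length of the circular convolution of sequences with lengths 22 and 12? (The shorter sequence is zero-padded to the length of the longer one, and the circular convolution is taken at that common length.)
Circular convolution (zero-padding the shorter input) has length max(m, n) = max(22, 12) = 22

22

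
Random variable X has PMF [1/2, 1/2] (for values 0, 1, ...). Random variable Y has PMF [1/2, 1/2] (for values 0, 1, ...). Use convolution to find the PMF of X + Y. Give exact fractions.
P(X+Y=k) = Σ_i P(X=i)·P(Y=k-i) — a convolution of [1/2, 1/2] and [1/2, 1/2]. P(X+Y=0) = (1/2)×(1/2) = 1/4; P(X+Y=1) = (1/2)×(1/2) + (1/2)×(1/2) = 1/4 + 1/4 = 1/2; P(X+Y=2) = (1/2)×(1/2) = 1/4. PMF: [1/4, 1/2, 1/4] (sums to 1 ✓)

[1/4, 1/2, 1/4]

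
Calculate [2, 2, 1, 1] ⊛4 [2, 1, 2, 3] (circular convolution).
Use y[k] = Σ_j x[j]·h[(k-j) mod 4]. y[0] = 2×2 + 2×3 + 1×2 + 1×1 = 13; y[1] = 2×1 + 2×2 + 1×3 + 1×2 = 11; y[2] = 2×2 + 2×1 + 1×2 + 1×3 = 11; y[3] = 2×3 + 2×2 + 1×1 + 1×2 = 13. Result: [13, 11, 11, 13]

[13, 11, 11, 13]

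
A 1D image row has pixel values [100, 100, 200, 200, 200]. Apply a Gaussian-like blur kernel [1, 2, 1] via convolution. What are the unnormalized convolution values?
Convolve image row [100, 100, 200, 200, 200] with kernel [1, 2, 1]: y[0] = 100×1 = 100; y[1] = 100×2 + 100×1 = 300; y[2] = 100×1 + 100×2 + 200×1 = 500; y[3] = 100×1 + 200×2 + 200×1 = 700; y[4] = 200×1 + 200×2 + 200×1 = 800; y[5] = 200×1 + 200×2 = 600; y[6] = 200×1 = 200 → [100, 300, 500, 700, 800, 600, 200]. Normalization factor = sum(kernel) = 4.

[100, 300, 500, 700, 800, 600, 200]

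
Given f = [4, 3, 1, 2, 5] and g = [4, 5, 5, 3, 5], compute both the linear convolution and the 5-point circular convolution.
Linear: y_lin[0] = 4×4 = 16; y_lin[1] = 4×5 + 3×4 = 32; y_lin[2] = 4×5 + 3×5 + 1×4 = 39; y_lin[3] = 4×3 + 3×5 + 1×5 + 2×4 = 40; y_lin[4] = 4×5 + 3×3 + 1×5 + 2×5 + 5×4 = 64; y_lin[5] = 3×5 + 1×3 + 2×5 + 5×5 = 53; y_lin[6] = 1×5 + 2×3 + 5×5 = 36; y_lin[7] = 2×5 + 5×3 = 25; y_lin[8] = 5×5 = 25 → [16, 32, 39, 40, 64, 53, 36, 25, 25]. Circular (length 5): y[0] = 4×4 + 3×5 + 1×3 + 2×5 + 5×5 = 69; y[1] = 4×5 + 3×4 + 1×5 + 2×3 + 5×5 = 68; y[2] = 4×5 + 3×5 + 1×4 + 2×5 + 5×3 = 64; y[3] = 4×3 + 3×5 + 1×5 + 2×4 + 5×5 = 65; y[4] = 4×5 + 3×3 + 1×5 + 2×5 + 5×4 = 64 → [69, 68, 64, 65, 64]

Linear: [16, 32, 39, 40, 64, 53, 36, 25, 25], Circular: [69, 68, 64, 65, 64]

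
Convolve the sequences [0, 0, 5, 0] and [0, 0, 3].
y[0] = 0×0 = 0; y[1] = 0×0 + 0×0 = 0; y[2] = 0×3 + 0×0 + 5×0 = 0; y[3] = 0×3 + 5×0 + 0×0 = 0; y[4] = 5×3 + 0×0 = 15; y[5] = 0×3 = 0

[0, 0, 0, 0, 15, 0]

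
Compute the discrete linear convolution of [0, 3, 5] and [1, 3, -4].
y[0] = 0×1 = 0; y[1] = 0×3 + 3×1 = 3; y[2] = 0×-4 + 3×3 + 5×1 = 14; y[3] = 3×-4 + 5×3 = 3; y[4] = 5×-4 = -20

[0, 3, 14, 3, -20]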